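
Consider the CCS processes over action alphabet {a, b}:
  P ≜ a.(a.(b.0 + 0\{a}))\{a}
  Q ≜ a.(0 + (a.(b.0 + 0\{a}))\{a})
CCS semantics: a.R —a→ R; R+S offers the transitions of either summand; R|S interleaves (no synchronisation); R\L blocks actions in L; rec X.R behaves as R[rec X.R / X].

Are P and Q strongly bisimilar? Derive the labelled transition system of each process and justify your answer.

bisimilar

LTS(P): 2 reachable states
  p0 = a.(a.(b.0 + 0\{a}))\{a} | —a→ p1
  p1 = (a.(b.0 + 0\{a}))\{a} | ∅
LTS(Q): 2 reachable states
  q0 = a.(0 + (a.(b.0 + 0\{a}))\{a}) | —a→ q1
  q1 = 0 + (a.(b.0 + 0\{a}))\{a} | ∅
Bisimilarity quotient blocks:
  B0 = {p0, q0}
  B1 = {p1, q1}
p0 ∈ B0, q0 ∈ B0 → same block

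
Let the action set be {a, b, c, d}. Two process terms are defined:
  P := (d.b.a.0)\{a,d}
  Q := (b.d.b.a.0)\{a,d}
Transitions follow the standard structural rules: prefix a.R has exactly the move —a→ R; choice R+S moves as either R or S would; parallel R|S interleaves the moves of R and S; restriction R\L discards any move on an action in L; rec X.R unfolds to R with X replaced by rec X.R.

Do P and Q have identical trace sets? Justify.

NO — witness ⟨b⟩

P's transition system — 1 states:
  p0 = (d.b.a.0)\{a,d} :: stopped
Q's transition system — 2 states:
  q0 = (b.d.b.a.0)\{a,d} :: -b-> q1
  q1 = (d.b.a.0)\{a,d} :: stopped
Executing b from Q (initial set {q0}):
  after b @ step 1: {q1}
  ✓ Q
Executing b from P (initial set {p0}):
  after b @ step 1: ∅  — P cannot continue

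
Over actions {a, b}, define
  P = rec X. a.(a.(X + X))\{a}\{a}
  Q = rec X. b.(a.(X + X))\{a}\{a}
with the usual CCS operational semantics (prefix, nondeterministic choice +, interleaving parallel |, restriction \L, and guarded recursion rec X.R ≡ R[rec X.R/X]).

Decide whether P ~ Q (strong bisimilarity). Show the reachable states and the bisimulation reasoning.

LTS(P): 2 reachable states
  u0 = rec X. a.(a.(X + X))\{a}\{a} ⊢ --a--▸ u1
  u1 = (a.((rec X. a.(a.(X + X))\{a}\{a}) + (rec X. a.(a.(X + X))\{a}\{a})))\{a}\{a} ⊢ deadlocked
LTS(Q): 2 reachable states
  v0 = rec X. b.(a.(X + X))\{a}\{a} ⊢ --b--▸ v1
  v1 = (a.((rec X. b.(a.(X + X))\{a}\{a}) + (rec X. b.(a.(X + X))\{a}\{a})))\{a}\{a} ⊢ deadlocked
Coarsest stable partition (strong bisimilarity classes):
  B0 = {u0}
  B1 = {u1, v1}
  B2 = {v0}
u0 ∈ B0, v0 ∈ B2 → different blocks

P ≁ Q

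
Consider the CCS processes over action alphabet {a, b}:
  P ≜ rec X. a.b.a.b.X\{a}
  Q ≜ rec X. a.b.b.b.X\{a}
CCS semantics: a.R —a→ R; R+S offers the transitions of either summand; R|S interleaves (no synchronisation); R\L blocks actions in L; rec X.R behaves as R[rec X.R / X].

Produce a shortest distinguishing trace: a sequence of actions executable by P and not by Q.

aba

LTS(P): 5 reachable states
  u0 = rec X. a.b.a.b.X\{a} → —a→ u1
  u1 = b.a.b.(rec X. a.b.a.b.X\{a})\{a} → —b→ u2
  u2 = a.b.(rec X. a.b.a.b.X\{a})\{a} → —a→ u3
  u3 = b.(rec X. a.b.a.b.X\{a})\{a} → —b→ u4
  u4 = (rec X. a.b.a.b.X\{a})\{a} → stopped
LTS(Q): 5 reachable states
  v0 = rec X. a.b.b.b.X\{a} → —a→ v1
  v1 = b.b.b.(rec X. a.b.b.b.X\{a})\{a} → —b→ v2
  v2 = b.b.(rec X. a.b.b.b.X\{a})\{a} → —b→ v3
  v3 = b.(rec X. a.b.b.b.X\{a})\{a} → —b→ v4
  v4 = (rec X. a.b.b.b.X\{a})\{a} → stopped
Trace ⟨aba⟩ through P, begin at {u0}:
  after a @ step 1: {u1}
  after b @ step 2: {u2}
  after a @ step 3: {u3}
  — P admits the full trace.
Trace ⟨aba⟩ through Q, begin at {v0}:
  after a @ step 1: {v1}
  after b @ step 2: {v2}
  after a @ step 3: ∅  — Q cannot continue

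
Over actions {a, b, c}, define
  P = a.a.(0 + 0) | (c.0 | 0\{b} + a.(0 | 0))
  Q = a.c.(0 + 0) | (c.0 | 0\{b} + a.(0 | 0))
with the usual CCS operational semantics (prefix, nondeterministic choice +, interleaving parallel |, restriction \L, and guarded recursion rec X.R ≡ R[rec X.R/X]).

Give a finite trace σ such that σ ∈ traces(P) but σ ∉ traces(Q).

Reachable graph of P (9 states):
  s0 = a.a.(0 + 0) | (c.0 | 0\{b} + a.(0 | 0)) has moves -a-> s1, -a-> s2, -c-> s3
  s1 = a.(0 + 0) | (c.0 | 0\{b} + a.(0 | 0)) has moves -a-> s4, -a-> s5, -c-> s6
  s2 = a.a.(0 + 0) | (0 | 0) has moves -a-> s5
  s3 = a.a.(0 + 0) | (0 | 0\{b}) has moves -a-> s6
  s4 = (0 + 0) | (c.0 | 0\{b} + a.(0 | 0)) has moves -a-> s7, -c-> s8
  s5 = a.(0 + 0) | (0 | 0) has moves -a-> s7
  s6 = a.(0 + 0) | (0 | 0\{b}) has moves -a-> s8
  s7 = (0 + 0) | (0 | 0) has moves (no moves)
  s8 = (0 + 0) | (0 | 0\{b}) has moves (no moves)
Reachable graph of Q (9 states):
  t0 = a.c.(0 + 0) | (c.0 | 0\{b} + a.(0 | 0)) has moves -a-> t1, -a-> t2, -c-> t3
  t1 = a.c.(0 + 0) | (0 | 0) has moves -a-> t4
  t2 = c.(0 + 0) | (c.0 | 0\{b} + a.(0 | 0)) has moves -a-> t4, -c-> t5, -c-> t6
  t3 = a.c.(0 + 0) | (0 | 0\{b}) has moves -a-> t6
  t4 = c.(0 + 0) | (0 | 0) has moves -c-> t7
  t5 = (0 + 0) | (c.0 | 0\{b} + a.(0 | 0)) has moves -a-> t7, -c-> t8
  t6 = c.(0 + 0) | (0 | 0\{b}) has moves -c-> t8
  t7 = (0 + 0) | (0 | 0) has moves (no moves)
  t8 = (0 + 0) | (0 | 0\{b}) has moves (no moves)
Trace ⟨aaa⟩ through P, begin at {s0}:
  step 1 (a): {s1, s2}
  step 2 (a): {s4, s5}
  step 3 (a): {s7}
  P completes σ.
Trace ⟨aaa⟩ through Q, begin at {t0}:
  step 1 (a): {t1, t2}
  step 2 (a): {t4}
  step 3 (a): ∅  — Q cannot continue

aaa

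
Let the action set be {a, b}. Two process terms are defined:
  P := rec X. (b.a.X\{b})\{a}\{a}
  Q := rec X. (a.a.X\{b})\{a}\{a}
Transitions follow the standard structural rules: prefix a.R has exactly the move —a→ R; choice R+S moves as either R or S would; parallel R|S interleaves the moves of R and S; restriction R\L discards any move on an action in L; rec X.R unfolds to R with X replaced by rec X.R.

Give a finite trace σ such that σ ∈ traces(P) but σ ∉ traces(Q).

P's transition system — 2 states:
  s0 = rec X. (b.a.X\{b})\{a}\{a} → -b-> s1
  s1 = (a.(rec X. (b.a.X\{b})\{a}\{a})\{b})\{a}\{a} → (no moves)
Q's transition system — 1 states:
  t0 = rec X. (a.a.X\{b})\{a}\{a} → (no moves)
Trace ⟨b⟩ through P, begin at {s0}:
  [1] b ⇒ {s1}
  ✓ P
Trace ⟨b⟩ through Q, begin at {t0}:
  [1] b ⇒ ∅ (Q stuck)

b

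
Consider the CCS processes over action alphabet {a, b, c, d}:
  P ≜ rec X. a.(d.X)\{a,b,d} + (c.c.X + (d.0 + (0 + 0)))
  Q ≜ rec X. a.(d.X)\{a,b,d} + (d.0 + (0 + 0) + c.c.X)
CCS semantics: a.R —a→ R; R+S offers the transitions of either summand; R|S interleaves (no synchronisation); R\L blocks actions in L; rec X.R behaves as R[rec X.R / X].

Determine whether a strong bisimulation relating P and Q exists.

P's transition system — 4 states:
  p0 = rec X. a.(d.X)\{a,b,d} + (c.c.X + (d.0 + (0 + 0))) :: =a=> p1, =c=> p2, =d=> p3
  p1 = (d.(rec X. a.(d.X)\{a,b,d} + (c.c.X + (d.0 + (0 + 0)))))\{a,b,d} :: deadlocked
  p2 = c.(rec X. a.(d.X)\{a,b,d} + (c.c.X + (d.0 + (0 + 0)))) :: =c=> p0
  p3 = 0 :: deadlocked
Q's transition system — 4 states:
  q0 = rec X. a.(d.X)\{a,b,d} + (d.0 + (0 + 0) + c.c.X) :: =a=> q1, =c=> q2, =d=> q3
  q1 = (d.(rec X. a.(d.X)\{a,b,d} + (d.0 + (0 + 0) + c.c.X)))\{a,b,d} :: deadlocked
  q2 = c.(rec X. a.(d.X)\{a,b,d} + (d.0 + (0 + 0) + c.c.X)) :: =c=> q0
  q3 = 0 :: deadlocked
Bisimilarity quotient blocks:
  B0 = {p0, q0}
  B1 = {p1, p3, q1, q3}
  B2 = {p2, q2}
p0 ∈ B0, q0 ∈ B0 → same block

P ~ Q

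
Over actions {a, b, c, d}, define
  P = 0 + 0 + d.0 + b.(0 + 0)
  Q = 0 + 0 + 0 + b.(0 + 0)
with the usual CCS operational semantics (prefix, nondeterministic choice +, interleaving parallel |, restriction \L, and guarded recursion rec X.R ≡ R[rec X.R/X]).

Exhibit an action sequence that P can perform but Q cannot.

d

Reachable graph of P (3 states):
  p0 = 0 + 0 + d.0 + b.(0 + 0) ⊢ ··b··> p1, ··d··> p2
  p1 = 0 + 0 ⊢ (no moves)
  p2 = 0 ⊢ (no moves)
Reachable graph of Q (2 states):
  q0 = 0 + 0 + 0 + b.(0 + 0) ⊢ ··b··> q1
  q1 = 0 + 0 ⊢ (no moves)
Run σ = ⟨d⟩ on P: start {p0}
  after d @ step 1: {p2}
  ✓ P
Run σ = ⟨d⟩ on Q: start {q0}
  after d @ step 1: ∅ (Q stuck)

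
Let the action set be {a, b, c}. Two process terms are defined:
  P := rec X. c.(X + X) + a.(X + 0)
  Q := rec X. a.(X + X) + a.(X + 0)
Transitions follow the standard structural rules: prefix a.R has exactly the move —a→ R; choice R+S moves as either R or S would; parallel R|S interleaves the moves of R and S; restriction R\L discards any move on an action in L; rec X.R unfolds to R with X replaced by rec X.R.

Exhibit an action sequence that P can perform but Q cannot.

P's transition system — 3 states:
  m0 = rec X. c.(X + X) + a.(X + 0) ⊢ -a-> m1, -c-> m2
  m1 = (rec X. c.(X + X) + a.(X + 0)) + 0 ⊢ -a-> m1, -c-> m2
  m2 = (rec X. c.(X + X) + a.(X + 0)) + (rec X. c.(X + X) + a.(X + 0)) ⊢ -a-> m1, -c-> m2
Q's transition system — 3 states:
  n0 = rec X. a.(X + X) + a.(X + 0) ⊢ -a-> n1, -a-> n2
  n1 = (rec X. a.(X + X) + a.(X + 0)) + (rec X. a.(X + X) + a.(X + 0)) ⊢ -a-> n1, -a-> n2
  n2 = (rec X. a.(X + X) + a.(X + 0)) + 0 ⊢ -a-> n1, -a-> n2
Trace ⟨c⟩ through P, begin at {m0}:
  after c @ step 1: {m2}
  — P admits the full trace.
Trace ⟨c⟩ through Q, begin at {n0}:
  after c @ step 1: ∅  — Q cannot continue

c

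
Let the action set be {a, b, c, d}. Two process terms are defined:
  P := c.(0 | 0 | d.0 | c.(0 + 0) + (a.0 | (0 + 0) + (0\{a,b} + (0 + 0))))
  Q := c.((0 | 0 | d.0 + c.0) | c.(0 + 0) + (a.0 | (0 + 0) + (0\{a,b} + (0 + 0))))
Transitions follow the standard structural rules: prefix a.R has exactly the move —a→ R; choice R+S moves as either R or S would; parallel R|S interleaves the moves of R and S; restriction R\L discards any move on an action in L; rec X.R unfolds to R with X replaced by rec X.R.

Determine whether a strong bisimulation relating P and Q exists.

LTS(P): 6 reachable states
  m0 = c.(0 | 0 | d.0 | c.(0 + 0) + (a.0 | (0 + 0) + (0\{a,b} + (0 + 0)))) :: ··c··> m1
  m1 = 0 | 0 | d.0 | c.(0 + 0) + (a.0 | (0 + 0) + (0\{a,b} + (0 + 0))) :: ··a··> m2, ··c··> m3, ··d··> m4
  m2 = 0 | (0 + 0) :: ∅
  m3 = 0 | 0 | d.0 | (0 + 0) :: ··d··> m5
  m4 = 0 | 0 | 0 | c.(0 + 0) :: ··c··> m5
  m5 = 0 | 0 | 0 | (0 + 0) :: ∅
LTS(Q): 7 reachable states
  n0 = c.((0 | 0 | d.0 + c.0) | c.(0 + 0) + (a.0 | (0 + 0) + (0\{a,b} + (0 + 0)))) :: ··c··> n1
  n1 = (0 | 0 | d.0 + c.0) | c.(0 + 0) + (a.0 | (0 + 0) + (0\{a,b} + (0 + 0))) :: ··a··> n2, ··c··> n3, ··c··> n4, ··d··> n5
  n2 = 0 | (0 + 0) :: ∅
  n3 = (0 | 0 | d.0 + c.0) | (0 + 0) :: ··c··> n2, ··d··> n6
  n4 = 0 | c.(0 + 0) :: ··c··> n2
  n5 = 0 | 0 | 0 | c.(0 + 0) :: ··c··> n6
  n6 = 0 | 0 | 0 | (0 + 0) :: ∅
Partition-refinement fixed point:
  B0 = {m0}
  B1 = {m1}
  B2 = {m2, m5, n2, n6}
  B3 = {m3}
  B4 = {m4, n4, n5}
  B5 = {n0}
  B6 = {n1}
  B7 = {n3}
m0 ∈ B0, n0 ∈ B5 → different blocks

not bisimilar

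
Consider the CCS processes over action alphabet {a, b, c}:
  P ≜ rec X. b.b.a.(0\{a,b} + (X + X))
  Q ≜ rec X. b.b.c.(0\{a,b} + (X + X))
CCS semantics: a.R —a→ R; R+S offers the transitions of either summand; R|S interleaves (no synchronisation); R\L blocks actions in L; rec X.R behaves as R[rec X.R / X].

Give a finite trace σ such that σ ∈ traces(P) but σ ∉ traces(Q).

LTS(P): 4 reachable states
  u0 = rec X. b.b.a.(0\{a,b} + (X + X)) :: —b→ u1
  u1 = b.a.(0\{a,b} + ((rec X. b.b.a.(0\{a,b} + (X + X))) + (rec X. b.b.a.(0\{a,b} + (X + X))))) :: —b→ u2
  u2 = a.(0\{a,b} + ((rec X. b.b.a.(0\{a,b} + (X + X))) + (rec X. b.b.a.(0\{a,b} + (X + X))))) :: —a→ u3
  u3 = 0\{a,b} + ((rec X. b.b.a.(0\{a,b} + (X + X))) + (rec X. b.b.a.(0\{a,b} + (X + X)))) :: —b→ u1
LTS(Q): 4 reachable states
  v0 = rec X. b.b.c.(0\{a,b} + (X + X)) :: —b→ v1
  v1 = b.c.(0\{a,b} + ((rec X. b.b.c.(0\{a,b} + (X + X))) + (rec X. b.b.c.(0\{a,b} + (X + X))))) :: —b→ v2
  v2 = c.(0\{a,b} + ((rec X. b.b.c.(0\{a,b} + (X + X))) + (rec X. b.b.c.(0\{a,b} + (X + X))))) :: —c→ v3
  v3 = 0\{a,b} + ((rec X. b.b.c.(0\{a,b} + (X + X))) + (rec X. b.b.c.(0\{a,b} + (X + X)))) :: —b→ v1
Executing bba from P (initial set {u0}):
  step 1 (b): {u1}
  step 2 (b): {u2}
  step 3 (a): {u3}
  — P admits the full trace.
Executing bba from Q (initial set {v0}):
  step 1 (b): {v1}
  step 2 (b): {v2}
  step 3 (a): ∅  — Q cannot continue

bba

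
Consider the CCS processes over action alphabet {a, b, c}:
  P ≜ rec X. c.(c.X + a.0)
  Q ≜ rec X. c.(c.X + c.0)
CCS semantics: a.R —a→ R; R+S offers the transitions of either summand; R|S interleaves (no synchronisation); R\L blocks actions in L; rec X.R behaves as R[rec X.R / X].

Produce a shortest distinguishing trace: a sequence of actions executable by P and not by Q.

ca

LTS(P): 3 reachable states
  u0 = rec X. c.(c.X + a.0) | =c=> u1
  u1 = c.(rec X. c.(c.X + a.0)) + a.0 | =a=> u2, =c=> u0
  u2 = 0 | (no moves)
LTS(Q): 3 reachable states
  v0 = rec X. c.(c.X + c.0) | =c=> v1
  v1 = c.(rec X. c.(c.X + c.0)) + c.0 | =c=> v0, =c=> v2
  v2 = 0 | (no moves)
Trace ⟨ca⟩ through P, begin at {u0}:
  step 1 (c): {u1}
  step 2 (a): {u2}
  P completes σ.
Trace ⟨ca⟩ through Q, begin at {v0}:
  step 1 (c): {v1}
  step 2 (a): no successor for Q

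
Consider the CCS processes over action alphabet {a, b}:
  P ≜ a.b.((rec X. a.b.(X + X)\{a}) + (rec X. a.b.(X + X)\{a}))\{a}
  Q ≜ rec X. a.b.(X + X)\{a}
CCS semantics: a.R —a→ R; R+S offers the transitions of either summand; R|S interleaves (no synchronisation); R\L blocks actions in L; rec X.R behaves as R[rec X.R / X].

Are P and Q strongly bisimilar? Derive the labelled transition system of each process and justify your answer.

P's transition system — 3 states:
  m0 = a.b.((rec X. a.b.(X + X)\{a}) + (rec X. a.b.(X + X)\{a}))\{a} has moves —a→ m1
  m1 = b.((rec X. a.b.(X + X)\{a}) + (rec X. a.b.(X + X)\{a}))\{a} has moves —b→ m2
  m2 = ((rec X. a.b.(X + X)\{a}) + (rec X. a.b.(X + X)\{a}))\{a} has moves ∅
Q's transition system — 3 states:
  n0 = rec X. a.b.(X + X)\{a} has moves —a→ n1
  n1 = b.((rec X. a.b.(X + X)\{a}) + (rec X. a.b.(X + X)\{a}))\{a} has moves —b→ n2
  n2 = ((rec X. a.b.(X + X)\{a}) + (rec X. a.b.(X + X)\{a}))\{a} has moves ∅
Bisimilarity quotient blocks:
  B0 = {m0, n0}
  B1 = {m1, n1}
  B2 = {m2, n2}
m0 ∈ B0, n0 ∈ B0 → same block

bisimilar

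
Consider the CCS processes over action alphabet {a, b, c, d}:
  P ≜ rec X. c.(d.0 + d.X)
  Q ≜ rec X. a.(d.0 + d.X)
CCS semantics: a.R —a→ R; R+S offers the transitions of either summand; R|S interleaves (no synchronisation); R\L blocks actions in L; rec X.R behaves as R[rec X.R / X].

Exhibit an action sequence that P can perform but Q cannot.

c

LTS(P): 3 reachable states
  m0 = rec X. c.(d.0 + d.X) → --c--▸ m1
  m1 = d.0 + d.(rec X. c.(d.0 + d.X)) → --d--▸ m0, --d--▸ m2
  m2 = 0 → deadlocked
LTS(Q): 3 reachable states
  n0 = rec X. a.(d.0 + d.X) → --a--▸ n1
  n1 = d.0 + d.(rec X. a.(d.0 + d.X)) → --d--▸ n0, --d--▸ n2
  n2 = 0 → deadlocked
Executing c from P (initial set {m0}):
  after c @ step 1: {m1}
  P completes σ.
Executing c from Q (initial set {n0}):
  after c @ step 1: ∅  — Q cannot continue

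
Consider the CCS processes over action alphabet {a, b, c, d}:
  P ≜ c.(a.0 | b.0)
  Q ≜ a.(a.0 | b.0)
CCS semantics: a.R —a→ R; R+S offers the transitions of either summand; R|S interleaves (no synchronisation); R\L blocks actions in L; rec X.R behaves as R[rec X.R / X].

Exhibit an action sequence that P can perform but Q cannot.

LTS(P): 5 reachable states
  s0 = c.(a.0 | b.0) :: —c→ s1
  s1 = a.0 | b.0 :: —a→ s2, —b→ s3
  s2 = 0 | b.0 :: —b→ s4
  s3 = a.0 | 0 :: —a→ s4
  s4 = 0 | 0 :: (no moves)
LTS(Q): 5 reachable states
  t0 = a.(a.0 | b.0) :: —a→ t1
  t1 = a.0 | b.0 :: —a→ t2, —b→ t3
  t2 = 0 | b.0 :: —b→ t4
  t3 = a.0 | 0 :: —a→ t4
  t4 = 0 | 0 :: (no moves)
Trace ⟨c⟩ through P, begin at {s0}:
  step 1 (c): {s1}
  ✓ P
Trace ⟨c⟩ through Q, begin at {t0}:
  step 1 (c): ∅  — Q cannot continue

c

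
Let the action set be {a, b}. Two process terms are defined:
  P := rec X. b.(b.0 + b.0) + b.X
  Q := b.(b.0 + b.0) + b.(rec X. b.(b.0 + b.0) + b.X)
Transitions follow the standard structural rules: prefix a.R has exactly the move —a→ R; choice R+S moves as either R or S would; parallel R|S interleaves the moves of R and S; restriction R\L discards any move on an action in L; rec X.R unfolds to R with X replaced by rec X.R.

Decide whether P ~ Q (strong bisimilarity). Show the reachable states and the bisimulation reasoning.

Reachable graph of P (3 states):
  m0 = rec X. b.(b.0 + b.0) + b.X | =b=> m0, =b=> m1
  m1 = b.0 + b.0 | =b=> m2
  m2 = 0 | deadlocked
Reachable graph of Q (4 states):
  n0 = b.(b.0 + b.0) + b.(rec X. b.(b.0 + b.0) + b.X) | =b=> n1, =b=> n2
  n1 = b.0 + b.0 | =b=> n3
  n2 = rec X. b.(b.0 + b.0) + b.X | =b=> n1, =b=> n2
  n3 = 0 | deadlocked
Bisimilarity quotient blocks:
  B0 = {m0, n0, n2}
  B1 = {m1, n1}
  B2 = {m2, n3}
m0 ∈ B0, n0 ∈ B0 → same block

bisimilar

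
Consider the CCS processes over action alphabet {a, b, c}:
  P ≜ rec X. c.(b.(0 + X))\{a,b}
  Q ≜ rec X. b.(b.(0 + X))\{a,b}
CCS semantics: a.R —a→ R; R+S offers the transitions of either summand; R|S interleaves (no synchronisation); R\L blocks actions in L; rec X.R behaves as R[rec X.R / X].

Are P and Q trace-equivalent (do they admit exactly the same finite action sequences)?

trace-distinct — witness ⟨c⟩

Reachable graph of P (2 states):
  p0 = rec X. c.(b.(0 + X))\{a,b} has moves =c=> p1
  p1 = (b.(0 + (rec X. c.(b.(0 + X))\{a,b})))\{a,b} has moves stopped
Reachable graph of Q (2 states):
  q0 = rec X. b.(b.(0 + X))\{a,b} has moves =b=> q1
  q1 = (b.(0 + (rec X. b.(b.(0 + X))\{a,b})))\{a,b} has moves stopped
Run σ = ⟨c⟩ on P: start {p0}
  after c @ step 1: {p1}
  — P admits the full trace.
Run σ = ⟨c⟩ on Q: start {q0}
  after c @ step 1: ∅ (Q stuck)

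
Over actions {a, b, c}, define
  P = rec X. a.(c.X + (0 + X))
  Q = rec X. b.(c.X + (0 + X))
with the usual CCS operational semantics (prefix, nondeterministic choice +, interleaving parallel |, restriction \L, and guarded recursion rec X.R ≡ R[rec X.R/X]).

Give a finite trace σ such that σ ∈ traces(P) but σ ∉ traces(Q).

P's transition system — 2 states:
  m0 = rec X. a.(c.X + (0 + X)) → —a→ m1
  m1 = c.(rec X. a.(c.X + (0 + X))) + (0 + (rec X. a.(c.X + (0 + X)))) → —a→ m1, —c→ m0
Q's transition system — 2 states:
  n0 = rec X. b.(c.X + (0 + X)) → —b→ n1
  n1 = c.(rec X. b.(c.X + (0 + X))) + (0 + (rec X. b.(c.X + (0 + X)))) → —b→ n1, —c→ n0
Run σ = ⟨a⟩ on P: start {m0}
  after a @ step 1: {m1}
  P completes σ.
Run σ = ⟨a⟩ on Q: start {n0}
  after a @ step 1: no successor for Q

a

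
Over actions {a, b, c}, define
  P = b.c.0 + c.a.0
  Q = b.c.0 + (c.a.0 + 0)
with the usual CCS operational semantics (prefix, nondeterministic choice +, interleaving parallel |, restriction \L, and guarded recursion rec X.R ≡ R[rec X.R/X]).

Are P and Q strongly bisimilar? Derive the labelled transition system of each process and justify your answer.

YES

LTS(P): 4 reachable states
  s0 = b.c.0 + c.a.0 has moves ··b··> s1, ··c··> s2
  s1 = c.0 has moves ··c··> s3
  s2 = a.0 has moves ··a··> s3
  s3 = 0 has moves (no moves)
LTS(Q): 4 reachable states
  t0 = b.c.0 + (c.a.0 + 0) has moves ··b··> t1, ··c··> t2
  t1 = c.0 has moves ··c··> t3
  t2 = a.0 has moves ··a··> t3
  t3 = 0 has moves (no moves)
Bisimilarity quotient blocks:
  B0 = {s0, t0}
  B1 = {s1, t1}
  B2 = {s3, t3}
  B3 = {s2, t2}
s0 ∈ B0, t0 ∈ B0 → same block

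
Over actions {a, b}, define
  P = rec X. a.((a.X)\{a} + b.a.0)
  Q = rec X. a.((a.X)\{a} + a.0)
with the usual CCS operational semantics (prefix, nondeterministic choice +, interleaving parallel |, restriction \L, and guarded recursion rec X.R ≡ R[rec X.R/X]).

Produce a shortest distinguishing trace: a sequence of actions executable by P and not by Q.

LTS(P): 4 reachable states
  p0 = rec X. a.((a.X)\{a} + b.a.0) | ··a··> p1
  p1 = (a.(rec X. a.((a.X)\{a} + b.a.0)))\{a} + b.a.0 | ··b··> p2
  p2 = a.0 | ··a··> p3
  p3 = 0 | stopped
LTS(Q): 3 reachable states
  q0 = rec X. a.((a.X)\{a} + a.0) | ··a··> q1
  q1 = (a.(rec X. a.((a.X)\{a} + a.0)))\{a} + a.0 | ··a··> q2
  q2 = 0 | stopped
Executing ab from P (initial set {p0}):
  after a @ step 1: {p1}
  after b @ step 2: {p2}
  — P admits the full trace.
Executing ab from Q (initial set {q0}):
  after a @ step 1: {q1}
  after b @ step 2: ∅  — Q cannot continue

ab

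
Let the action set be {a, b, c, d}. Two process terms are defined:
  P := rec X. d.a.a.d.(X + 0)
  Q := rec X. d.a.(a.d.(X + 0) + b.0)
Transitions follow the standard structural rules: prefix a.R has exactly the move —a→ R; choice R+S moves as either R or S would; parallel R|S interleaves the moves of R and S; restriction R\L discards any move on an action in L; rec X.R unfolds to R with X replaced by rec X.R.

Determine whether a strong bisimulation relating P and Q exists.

NO

P's transition system — 5 states:
  m0 = rec X. d.a.a.d.(X + 0) :: —d→ m1
  m1 = a.a.d.((rec X. d.a.a.d.(X + 0)) + 0) :: —a→ m2
  m2 = a.d.((rec X. d.a.a.d.(X + 0)) + 0) :: —a→ m3
  m3 = d.((rec X. d.a.a.d.(X + 0)) + 0) :: —d→ m4
  m4 = (rec X. d.a.a.d.(X + 0)) + 0 :: —d→ m1
Q's transition system — 6 states:
  n0 = rec X. d.a.(a.d.(X + 0) + b.0) :: —d→ n1
  n1 = a.(a.d.((rec X. d.a.(a.d.(X + 0) + b.0)) + 0) + b.0) :: —a→ n2
  n2 = a.d.((rec X. d.a.(a.d.(X + 0) + b.0)) + 0) + b.0 :: —a→ n3, —b→ n4
  n3 = d.((rec X. d.a.(a.d.(X + 0) + b.0)) + 0) :: —d→ n5
  n4 = 0 :: (no moves)
  n5 = (rec X. d.a.(a.d.(X + 0) + b.0)) + 0 :: —d→ n1
Partition-refinement fixed point:
  B0 = {m0, m4}
  B1 = {m1}
  B2 = {m2}
  B3 = {m3}
  B4 = {n0, n5}
  B5 = {n1}
  B6 = {n2}
  B7 = {n4}
  B8 = {n3}
m0 ∈ B0, n0 ∈ B4 → different blocks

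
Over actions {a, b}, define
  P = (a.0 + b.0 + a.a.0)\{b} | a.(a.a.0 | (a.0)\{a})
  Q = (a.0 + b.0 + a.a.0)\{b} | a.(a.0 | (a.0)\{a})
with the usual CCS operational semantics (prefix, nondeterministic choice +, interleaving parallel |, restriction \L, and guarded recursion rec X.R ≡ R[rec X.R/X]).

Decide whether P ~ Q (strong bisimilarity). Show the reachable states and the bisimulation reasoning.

LTS(P): 12 reachable states
  s0 = (a.0 + b.0 + a.a.0)\{b} | a.(a.a.0 | (a.0)\{a}) ⊢ =a=> s1, =a=> s2, =a=> s3
  s1 = (a.0 + b.0 + a.a.0)\{b} | (a.a.0 | (a.0)\{a}) ⊢ =a=> s4, =a=> s5, =a=> s6
  s2 = (a.0)\{b} | a.(a.a.0 | (a.0)\{a}) ⊢ =a=> s3, =a=> s5
  s3 = 0\{b} | a.(a.a.0 | (a.0)\{a}) ⊢ =a=> s6
  s4 = (a.0 + b.0 + a.a.0)\{b} | (a.0 | (a.0)\{a}) ⊢ =a=> s7, =a=> s8, =a=> s9
  s5 = (a.0)\{b} | (a.a.0 | (a.0)\{a}) ⊢ =a=> s6, =a=> s8
  s6 = 0\{b} | (a.a.0 | (a.0)\{a}) ⊢ =a=> s9
  s7 = (a.0 + b.0 + a.a.0)\{b} | (0 | (a.0)\{a}) ⊢ =a=> s10, =a=> s11
  s8 = (a.0)\{b} | (a.0 | (a.0)\{a}) ⊢ =a=> s10, =a=> s9
  s9 = 0\{b} | (a.0 | (a.0)\{a}) ⊢ =a=> s11
  s10 = (a.0)\{b} | (0 | (a.0)\{a}) ⊢ =a=> s11
  s11 = 0\{b} | (0 | (a.0)\{a}) ⊢ stopped
LTS(Q): 9 reachable states
  t0 = (a.0 + b.0 + a.a.0)\{b} | a.(a.0 | (a.0)\{a}) ⊢ =a=> t1, =a=> t2, =a=> t3
  t1 = (a.0 + b.0 + a.a.0)\{b} | (a.0 | (a.0)\{a}) ⊢ =a=> t4, =a=> t5, =a=> t6
  t2 = (a.0)\{b} | a.(a.0 | (a.0)\{a}) ⊢ =a=> t3, =a=> t5
  t3 = 0\{b} | a.(a.0 | (a.0)\{a}) ⊢ =a=> t6
  t4 = (a.0 + b.0 + a.a.0)\{b} | (0 | (a.0)\{a}) ⊢ =a=> t7, =a=> t8
  t5 = (a.0)\{b} | (a.0 | (a.0)\{a}) ⊢ =a=> t6, =a=> t7
  t6 = 0\{b} | (a.0 | (a.0)\{a}) ⊢ =a=> t8
  t7 = (a.0)\{b} | (0 | (a.0)\{a}) ⊢ =a=> t8
  t8 = 0\{b} | (0 | (a.0)\{a}) ⊢ stopped
Coarsest stable partition (strong bisimilarity classes):
  B0 = {s0}
  B1 = {s3, s5, t2}
  B2 = {s6, s8, t3, t5}
  B3 = {s10, s9, t6, t7}
  B4 = {s11, t8}
  B5 = {s1, t0}
  B6 = {s4, t1}
  B7 = {s7, t4}
  B8 = {s2}
s0 ∈ B0, t0 ∈ B5 → different blocks

not bisimilar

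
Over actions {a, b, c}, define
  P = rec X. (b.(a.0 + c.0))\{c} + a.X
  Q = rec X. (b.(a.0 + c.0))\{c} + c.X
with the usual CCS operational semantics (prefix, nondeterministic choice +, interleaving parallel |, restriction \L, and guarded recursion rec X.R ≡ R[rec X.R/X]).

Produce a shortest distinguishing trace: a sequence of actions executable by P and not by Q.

a

P's transition system — 3 states:
  u0 = rec X. (b.(a.0 + c.0))\{c} + a.X → --a--▸ u0, --b--▸ u1
  u1 = (a.0 + c.0)\{c} → --a--▸ u2
  u2 = 0\{c} → (no moves)
Q's transition system — 3 states:
  v0 = rec X. (b.(a.0 + c.0))\{c} + c.X → --b--▸ v1, --c--▸ v0
  v1 = (a.0 + c.0)\{c} → --a--▸ v2
  v2 = 0\{c} → (no moves)
Executing a from P (initial set {u0}):
  after a @ step 1: {u0}
  — P admits the full trace.
Executing a from Q (initial set {v0}):
  after a @ step 1: ∅ (Q stuck)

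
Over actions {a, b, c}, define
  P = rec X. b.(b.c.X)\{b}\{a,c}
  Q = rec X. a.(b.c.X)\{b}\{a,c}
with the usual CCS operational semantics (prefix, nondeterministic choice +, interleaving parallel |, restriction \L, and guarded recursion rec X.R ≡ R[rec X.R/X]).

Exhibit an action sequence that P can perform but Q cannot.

b

P's transition system — 2 states:
  m0 = rec X. b.(b.c.X)\{b}\{a,c} :: --b--▸ m1
  m1 = (b.c.(rec X. b.(b.c.X)\{b}\{a,c}))\{b}\{a,c} :: ·
Q's transition system — 2 states:
  n0 = rec X. a.(b.c.X)\{b}\{a,c} :: --a--▸ n1
  n1 = (b.c.(rec X. a.(b.c.X)\{b}\{a,c}))\{b}\{a,c} :: ·
Trace ⟨b⟩ through P, begin at {m0}:
  after b @ step 1: {m1}
  — P admits the full trace.
Trace ⟨b⟩ through Q, begin at {n0}:
  after b @ step 1: no successor for Q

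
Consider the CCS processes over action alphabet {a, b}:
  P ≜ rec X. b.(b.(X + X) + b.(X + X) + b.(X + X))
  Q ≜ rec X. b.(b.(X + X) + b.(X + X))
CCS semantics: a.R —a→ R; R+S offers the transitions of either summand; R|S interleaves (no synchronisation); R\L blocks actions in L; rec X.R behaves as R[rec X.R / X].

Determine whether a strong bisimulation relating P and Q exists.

P ~ Q

Reachable graph of P (3 states):
  s0 = rec X. b.(b.(X + X) + b.(X + X) + b.(X + X)) | ··b··> s1
  s1 = b.((rec X. b.(b.(X + X) + b.(X + X) + b.(X + X))) + (rec X. b.(b.(X + X) + b.(X + X) + b.(X + X)))) + b.((rec X. b.(b.(X + X) + b.(X + X) + b.(X + X))) + (rec X. b.(b.(X + X) + b.(X + X) + b.(X + X)))) + b.((rec X. b.(b.(X + X) + b.(X + X) + b.(X + X))) + (rec X. b.(b.(X + X) + b.(X + X) + b.(X + X)))) | ··b··> s2
  s2 = (rec X. b.(b.(X + X) + b.(X + X) + b.(X + X))) + (rec X. b.(b.(X + X) + b.(X + X) + b.(X + X))) | ··b··> s1
Reachable graph of Q (3 states):
  t0 = rec X. b.(b.(X + X) + b.(X + X)) | ··b··> t1
  t1 = b.((rec X. b.(b.(X + X) + b.(X + X))) + (rec X. b.(b.(X + X) + b.(X + X)))) + b.((rec X. b.(b.(X + X) + b.(X + X))) + (rec X. b.(b.(X + X) + b.(X + X)))) | ··b··> t2
  t2 = (rec X. b.(b.(X + X) + b.(X + X))) + (rec X. b.(b.(X + X) + b.(X + X))) | ··b··> t1
Partition-refinement fixed point:
  B0 = {s0, s1, s2, t0, t1, t2}
s0 ∈ B0, t0 ∈ B0 → same block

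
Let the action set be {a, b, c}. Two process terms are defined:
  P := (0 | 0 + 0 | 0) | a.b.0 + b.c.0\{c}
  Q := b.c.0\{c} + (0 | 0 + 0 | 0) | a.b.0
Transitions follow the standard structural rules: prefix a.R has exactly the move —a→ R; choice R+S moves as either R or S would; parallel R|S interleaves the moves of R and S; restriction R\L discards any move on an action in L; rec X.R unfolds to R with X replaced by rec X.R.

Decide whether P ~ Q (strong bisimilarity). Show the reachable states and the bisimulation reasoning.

LTS(P): 5 reachable states
  m0 = (0 | 0 + 0 | 0) | a.b.0 + b.c.0\{c} → =a=> m1, =b=> m2
  m1 = (0 | 0 + 0 | 0) | b.0 → =b=> m3
  m2 = c.0\{c} → =c=> m4
  m3 = (0 | 0 + 0 | 0) | 0 → (no moves)
  m4 = 0\{c} → (no moves)
LTS(Q): 5 reachable states
  n0 = b.c.0\{c} + (0 | 0 + 0 | 0) | a.b.0 → =a=> n1, =b=> n2
  n1 = (0 | 0 + 0 | 0) | b.0 → =b=> n3
  n2 = c.0\{c} → =c=> n4
  n3 = (0 | 0 + 0 | 0) | 0 → (no moves)
  n4 = 0\{c} → (no moves)
Coarsest stable partition (strong bisimilarity classes):
  B0 = {m0, n0}
  B1 = {m1, n1}
  B2 = {m3, m4, n3, n4}
  B3 = {m2, n2}
m0 ∈ B0, n0 ∈ B0 → same block

YES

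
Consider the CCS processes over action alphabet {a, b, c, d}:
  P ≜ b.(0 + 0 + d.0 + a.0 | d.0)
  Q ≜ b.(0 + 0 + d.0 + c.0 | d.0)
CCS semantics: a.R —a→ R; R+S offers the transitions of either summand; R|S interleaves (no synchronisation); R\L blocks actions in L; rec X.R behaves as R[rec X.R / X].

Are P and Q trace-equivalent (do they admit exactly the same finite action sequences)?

trace-distinct — witness ⟨ba⟩

Reachable graph of P (6 states):
  s0 = b.(0 + 0 + d.0 + a.0 | d.0) :: —b→ s1
  s1 = 0 + 0 + d.0 + a.0 | d.0 :: —a→ s2, —d→ s3, —d→ s4
  s2 = 0 | d.0 :: —d→ s5
  s3 = 0 :: ∅
  s4 = a.0 | 0 :: —a→ s5
  s5 = 0 | 0 :: ∅
Reachable graph of Q (6 states):
  t0 = b.(0 + 0 + d.0 + c.0 | d.0) :: —b→ t1
  t1 = 0 + 0 + d.0 + c.0 | d.0 :: —c→ t2, —d→ t3, —d→ t4
  t2 = 0 | d.0 :: —d→ t5
  t3 = 0 :: ∅
  t4 = c.0 | 0 :: —c→ t5
  t5 = 0 | 0 :: ∅
Trace ⟨ba⟩ through P, begin at {s0}:
  step 1 (b): {s1}
  step 2 (a): {s2}
  ✓ P
Trace ⟨ba⟩ through Q, begin at {t0}:
  step 1 (b): {t1}
  step 2 (a): no successor for Q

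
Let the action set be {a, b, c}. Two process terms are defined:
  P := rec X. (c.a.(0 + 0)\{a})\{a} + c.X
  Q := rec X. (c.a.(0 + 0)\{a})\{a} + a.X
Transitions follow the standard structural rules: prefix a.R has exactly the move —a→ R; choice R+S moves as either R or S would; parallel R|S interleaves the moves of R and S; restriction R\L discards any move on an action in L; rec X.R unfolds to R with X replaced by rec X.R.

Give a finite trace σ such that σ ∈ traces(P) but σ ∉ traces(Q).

cc

Reachable graph of P (2 states):
  s0 = rec X. (c.a.(0 + 0)\{a})\{a} + c.X | —c→ s0, —c→ s1
  s1 = (a.(0 + 0)\{a})\{a} | stopped
Reachable graph of Q (2 states):
  t0 = rec X. (c.a.(0 + 0)\{a})\{a} + a.X | —a→ t0, —c→ t1
  t1 = (a.(0 + 0)\{a})\{a} | stopped
Run σ = ⟨cc⟩ on P: start {s0}
  after c @ step 1: {s0, s1}
  after c @ step 2: {s0, s1}
  — P admits the full trace.
Run σ = ⟨cc⟩ on Q: start {t0}
  after c @ step 1: {t1}
  after c @ step 2: no successor for Q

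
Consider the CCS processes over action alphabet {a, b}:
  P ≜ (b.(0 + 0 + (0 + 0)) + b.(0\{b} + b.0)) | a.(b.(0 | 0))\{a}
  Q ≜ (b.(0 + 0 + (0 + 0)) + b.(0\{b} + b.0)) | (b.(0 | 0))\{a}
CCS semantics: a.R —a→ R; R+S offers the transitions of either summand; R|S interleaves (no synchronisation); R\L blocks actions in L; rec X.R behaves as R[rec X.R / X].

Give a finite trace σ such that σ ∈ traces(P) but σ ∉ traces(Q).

a

LTS(P): 12 reachable states
  m0 = (b.(0 + 0 + (0 + 0)) + b.(0\{b} + b.0)) | a.(b.(0 | 0))\{a} | ··a··> m1, ··b··> m2, ··b··> m3
  m1 = (b.(0 + 0 + (0 + 0)) + b.(0\{b} + b.0)) | (b.(0 | 0))\{a} | ··b··> m4, ··b··> m5, ··b··> m6
  m2 = (0 + 0 + (0 + 0)) | a.(b.(0 | 0))\{a} | ··a··> m4
  m3 = (0\{b} + b.0) | a.(b.(0 | 0))\{a} | ··a··> m5, ··b··> m7
  m4 = (0 + 0 + (0 + 0)) | (b.(0 | 0))\{a} | ··b··> m8
  m5 = (0\{b} + b.0) | (b.(0 | 0))\{a} | ··b··> m10, ··b··> m9
  m6 = (b.(0 + 0 + (0 + 0)) + b.(0\{b} + b.0)) | (0 | 0)\{a} | ··b··> m8, ··b··> m9
  m7 = 0 | a.(b.(0 | 0))\{a} | ··a··> m10
  m8 = (0 + 0 + (0 + 0)) | (0 | 0)\{a} | ·
  m9 = (0\{b} + b.0) | (0 | 0)\{a} | ··b··> m11
  m10 = 0 | (b.(0 | 0))\{a} | ··b··> m11
  m11 = 0 | (0 | 0)\{a} | ·
LTS(Q): 8 reachable states
  n0 = (b.(0 + 0 + (0 + 0)) + b.(0\{b} + b.0)) | (b.(0 | 0))\{a} | ··b··> n1, ··b··> n2, ··b··> n3
  n1 = (0 + 0 + (0 + 0)) | (b.(0 | 0))\{a} | ··b··> n4
  n2 = (0\{b} + b.0) | (b.(0 | 0))\{a} | ··b··> n5, ··b··> n6
  n3 = (b.(0 + 0 + (0 + 0)) + b.(0\{b} + b.0)) | (0 | 0)\{a} | ··b··> n4, ··b··> n5
  n4 = (0 + 0 + (0 + 0)) | (0 | 0)\{a} | ·
  n5 = (0\{b} + b.0) | (0 | 0)\{a} | ··b··> n7
  n6 = 0 | (b.(0 | 0))\{a} | ··b··> n7
  n7 = 0 | (0 | 0)\{a} | ·
Trace ⟨a⟩ through P, begin at {m0}:
  after a @ step 1: {m1}
  P completes σ.
Trace ⟨a⟩ through Q, begin at {n0}:
  after a @ step 1: ∅ (Q stuck)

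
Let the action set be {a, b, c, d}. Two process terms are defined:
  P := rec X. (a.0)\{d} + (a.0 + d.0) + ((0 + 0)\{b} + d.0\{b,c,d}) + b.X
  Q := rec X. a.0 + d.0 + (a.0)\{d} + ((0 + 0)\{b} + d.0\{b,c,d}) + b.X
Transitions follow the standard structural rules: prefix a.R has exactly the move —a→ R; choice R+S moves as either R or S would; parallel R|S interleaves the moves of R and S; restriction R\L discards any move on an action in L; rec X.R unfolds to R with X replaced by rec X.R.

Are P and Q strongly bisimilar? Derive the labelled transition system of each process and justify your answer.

bisimilar

P's transition system — 4 states:
  m0 = rec X. (a.0)\{d} + (a.0 + d.0) + ((0 + 0)\{b} + d.0\{b,c,d}) + b.X ⊢ —a→ m1, —a→ m2, —b→ m0, —d→ m1, —d→ m3
  m1 = 0 ⊢ ∅
  m2 = 0\{d} ⊢ ∅
  m3 = 0\{b,c,d} ⊢ ∅
Q's transition system — 4 states:
  n0 = rec X. a.0 + d.0 + (a.0)\{d} + ((0 + 0)\{b} + d.0\{b,c,d}) + b.X ⊢ —a→ n1, —a→ n2, —b→ n0, —d→ n1, —d→ n3
  n1 = 0 ⊢ ∅
  n2 = 0\{d} ⊢ ∅
  n3 = 0\{b,c,d} ⊢ ∅
Bisimilarity quotient blocks:
  B0 = {m0, n0}
  B1 = {m1, m2, m3, n1, n2, n3}
m0 ∈ B0, n0 ∈ B0 → same block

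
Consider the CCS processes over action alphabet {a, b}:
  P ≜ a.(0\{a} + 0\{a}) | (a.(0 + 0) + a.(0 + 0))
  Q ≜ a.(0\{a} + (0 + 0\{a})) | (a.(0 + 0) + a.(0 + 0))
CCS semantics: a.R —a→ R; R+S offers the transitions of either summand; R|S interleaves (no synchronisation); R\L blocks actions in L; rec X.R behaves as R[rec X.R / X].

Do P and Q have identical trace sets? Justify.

LTS(P): 4 reachable states
  m0 = a.(0\{a} + 0\{a}) | (a.(0 + 0) + a.(0 + 0)) has moves -a-> m1, -a-> m2
  m1 = (0\{a} + 0\{a}) | (a.(0 + 0) + a.(0 + 0)) has moves -a-> m3
  m2 = a.(0\{a} + 0\{a}) | (0 + 0) has moves -a-> m3
  m3 = (0\{a} + 0\{a}) | (0 + 0) has moves deadlocked
LTS(Q): 4 reachable states
  n0 = a.(0\{a} + (0 + 0\{a})) | (a.(0 + 0) + a.(0 + 0)) has moves -a-> n1, -a-> n2
  n1 = (0\{a} + (0 + 0\{a})) | (a.(0 + 0) + a.(0 + 0)) has moves -a-> n3
  n2 = a.(0\{a} + (0 + 0\{a})) | (0 + 0) has moves -a-> n3
  n3 = (0\{a} + (0 + 0\{a})) | (0 + 0) has moves deadlocked
Coarsest stable partition (strong bisimilarity classes):
  B0 = {m0, n0}
  B1 = {m1, m2, n1, n2}
  B2 = {m3, n3}
m0 ∈ B0, n0 ∈ B0 → same block
Bisimilar ⇒ trace-equivalent.

trace-equivalent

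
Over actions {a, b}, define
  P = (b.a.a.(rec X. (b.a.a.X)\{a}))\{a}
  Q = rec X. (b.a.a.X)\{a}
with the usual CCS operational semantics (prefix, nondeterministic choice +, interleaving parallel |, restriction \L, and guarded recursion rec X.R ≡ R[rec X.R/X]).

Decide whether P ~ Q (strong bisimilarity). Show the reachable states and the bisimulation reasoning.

LTS(P): 2 reachable states
  u0 = (b.a.a.(rec X. (b.a.a.X)\{a}))\{a} | =b=> u1
  u1 = (a.a.(rec X. (b.a.a.X)\{a}))\{a} | deadlocked
LTS(Q): 2 reachable states
  v0 = rec X. (b.a.a.X)\{a} | =b=> v1
  v1 = (a.a.(rec X. (b.a.a.X)\{a}))\{a} | deadlocked
Bisimilarity quotient blocks:
  B0 = {u0, v0}
  B1 = {u1, v1}
u0 ∈ B0, v0 ∈ B0 → same block

YES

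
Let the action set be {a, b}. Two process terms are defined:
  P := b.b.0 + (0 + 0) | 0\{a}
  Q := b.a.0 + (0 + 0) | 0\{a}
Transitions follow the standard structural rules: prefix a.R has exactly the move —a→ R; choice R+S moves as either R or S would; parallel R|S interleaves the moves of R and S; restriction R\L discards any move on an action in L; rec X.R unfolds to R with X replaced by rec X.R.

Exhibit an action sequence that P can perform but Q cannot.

P's transition system — 3 states:
  s0 = b.b.0 + (0 + 0) | 0\{a} ⊢ —b→ s1
  s1 = b.0 ⊢ —b→ s2
  s2 = 0 ⊢ deadlocked
Q's transition system — 3 states:
  t0 = b.a.0 + (0 + 0) | 0\{a} ⊢ —b→ t1
  t1 = a.0 ⊢ —a→ t2
  t2 = 0 ⊢ deadlocked
Run σ = ⟨bb⟩ on P: start {s0}
  [1] b ⇒ {s1}
  [2] b ⇒ {s2}
  P completes σ.
Run σ = ⟨bb⟩ on Q: start {t0}
  [1] b ⇒ {t1}
  [2] b ⇒ no successor for Q

bb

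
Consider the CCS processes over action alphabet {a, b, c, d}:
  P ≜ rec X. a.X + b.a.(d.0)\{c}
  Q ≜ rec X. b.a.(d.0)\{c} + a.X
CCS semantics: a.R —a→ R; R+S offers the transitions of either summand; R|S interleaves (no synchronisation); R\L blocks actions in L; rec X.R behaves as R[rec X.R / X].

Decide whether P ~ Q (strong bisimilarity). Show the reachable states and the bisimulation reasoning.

LTS(P): 4 reachable states
  m0 = rec X. a.X + b.a.(d.0)\{c} | --a--▸ m0, --b--▸ m1
  m1 = a.(d.0)\{c} | --a--▸ m2
  m2 = (d.0)\{c} | --d--▸ m3
  m3 = 0\{c} | ∅
LTS(Q): 4 reachable states
  n0 = rec X. b.a.(d.0)\{c} + a.X | --a--▸ n0, --b--▸ n1
  n1 = a.(d.0)\{c} | --a--▸ n2
  n2 = (d.0)\{c} | --d--▸ n3
  n3 = 0\{c} | ∅
Partition-refinement fixed point:
  B0 = {m0, n0}
  B1 = {m1, n1}
  B2 = {m2, n2}
  B3 = {m3, n3}
m0 ∈ B0, n0 ∈ B0 → same block

YES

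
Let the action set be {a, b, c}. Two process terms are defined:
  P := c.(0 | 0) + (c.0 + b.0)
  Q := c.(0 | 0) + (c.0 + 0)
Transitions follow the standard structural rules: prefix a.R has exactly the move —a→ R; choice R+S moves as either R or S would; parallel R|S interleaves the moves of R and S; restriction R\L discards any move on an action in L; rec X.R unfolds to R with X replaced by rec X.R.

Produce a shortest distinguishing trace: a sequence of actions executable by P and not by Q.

b

LTS(P): 3 reachable states
  p0 = c.(0 | 0) + (c.0 + b.0) :: -b-> p1, -c-> p1, -c-> p2
  p1 = 0 :: deadlocked
  p2 = 0 | 0 :: deadlocked
LTS(Q): 3 reachable states
  q0 = c.(0 | 0) + (c.0 + 0) :: -c-> q1, -c-> q2
  q1 = 0 :: deadlocked
  q2 = 0 | 0 :: deadlocked
Run σ = ⟨b⟩ on P: start {p0}
  [1] b ⇒ {p1}
  — P admits the full trace.
Run σ = ⟨b⟩ on Q: start {q0}
  [1] b ⇒ ∅  — Q cannot continue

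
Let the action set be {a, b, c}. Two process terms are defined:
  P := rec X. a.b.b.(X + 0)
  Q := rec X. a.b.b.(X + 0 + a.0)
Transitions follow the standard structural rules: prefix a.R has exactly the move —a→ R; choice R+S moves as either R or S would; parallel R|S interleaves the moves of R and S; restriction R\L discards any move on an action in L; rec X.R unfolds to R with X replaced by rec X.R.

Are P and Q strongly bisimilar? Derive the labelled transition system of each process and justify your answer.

not bisimilar

P's transition system — 4 states:
  u0 = rec X. a.b.b.(X + 0) | ··a··> u1
  u1 = b.b.((rec X. a.b.b.(X + 0)) + 0) | ··b··> u2
  u2 = b.((rec X. a.b.b.(X + 0)) + 0) | ··b··> u3
  u3 = (rec X. a.b.b.(X + 0)) + 0 | ··a··> u1
Q's transition system — 5 states:
  v0 = rec X. a.b.b.(X + 0 + a.0) | ··a··> v1
  v1 = b.b.((rec X. a.b.b.(X + 0 + a.0)) + 0 + a.0) | ··b··> v2
  v2 = b.((rec X. a.b.b.(X + 0 + a.0)) + 0 + a.0) | ··b··> v3
  v3 = (rec X. a.b.b.(X + 0 + a.0)) + 0 + a.0 | ··a··> v1, ··a··> v4
  v4 = 0 | ·
Coarsest stable partition (strong bisimilarity classes):
  B0 = {u0, u3}
  B1 = {u1}
  B2 = {u2}
  B3 = {v0}
  B4 = {v1}
  B5 = {v2}
  B6 = {v3}
  B7 = {v4}
u0 ∈ B0, v0 ∈ B3 → different blocks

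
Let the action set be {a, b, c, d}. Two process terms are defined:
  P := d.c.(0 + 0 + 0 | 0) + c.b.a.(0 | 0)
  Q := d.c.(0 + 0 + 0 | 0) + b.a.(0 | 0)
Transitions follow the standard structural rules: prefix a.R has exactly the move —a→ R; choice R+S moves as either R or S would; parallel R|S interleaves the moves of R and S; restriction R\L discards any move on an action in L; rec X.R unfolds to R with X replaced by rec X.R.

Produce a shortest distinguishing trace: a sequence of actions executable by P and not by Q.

Reachable graph of P (6 states):
  m0 = d.c.(0 + 0 + 0 | 0) + c.b.a.(0 | 0) has moves =c=> m1, =d=> m2
  m1 = b.a.(0 | 0) has moves =b=> m3
  m2 = c.(0 + 0 + 0 | 0) has moves =c=> m4
  m3 = a.(0 | 0) has moves =a=> m5
  m4 = 0 + 0 + 0 | 0 has moves ∅
  m5 = 0 | 0 has moves ∅
Reachable graph of Q (5 states):
  n0 = d.c.(0 + 0 + 0 | 0) + b.a.(0 | 0) has moves =b=> n1, =d=> n2
  n1 = a.(0 | 0) has moves =a=> n3
  n2 = c.(0 + 0 + 0 | 0) has moves =c=> n4
  n3 = 0 | 0 has moves ∅
  n4 = 0 + 0 + 0 | 0 has moves ∅
Executing c from P (initial set {m0}):
  step 1 (c): {m1}
  P completes σ.
Executing c from Q (initial set {n0}):
  step 1 (c): ∅ (Q stuck)

c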